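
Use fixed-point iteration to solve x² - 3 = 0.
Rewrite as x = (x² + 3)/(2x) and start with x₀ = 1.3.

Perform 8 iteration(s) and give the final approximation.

Equation: x² - 3 = 0
Fixed-point form: x = (x² + 3)/(2x)
x₀ = 1.3

x_1 = g(1.300000) = 1.803846
x_2 = g(1.803846) = 1.733480
x_3 = g(1.733480) = 1.732051
x_4 = g(1.732051) = 1.732051
x_5 = g(1.732051) = 1.732051
x_6 = g(1.732051) = 1.732051
x_7 = g(1.732051) = 1.732051
x_8 = g(1.732051) = 1.732051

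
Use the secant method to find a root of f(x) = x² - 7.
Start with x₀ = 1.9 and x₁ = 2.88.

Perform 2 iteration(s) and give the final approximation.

f(x) = x² - 7
x₀ = 1.9, x₁ = 2.88

Secant formula: x_{n+1} = x_n - f(x_n)(x_n - x_{n-1})/(f(x_n) - f(x_{n-1}))

Iteration 1:
  f(1.900000) = -3.390000
  f(2.880000) = 1.294400
  x_2 = 2.880000 - 1.294400×(2.880000 - 1.900000)/(1.294400 - (-3.390000))
       = 2.609205
Iteration 2:
  f(2.880000) = 1.294400
  f(2.609205) = -0.192049
  x_3 = 2.609205 - (-0.192049)×(2.609205 - 2.880000)/(-0.192049 - 1.294400)
       = 2.644192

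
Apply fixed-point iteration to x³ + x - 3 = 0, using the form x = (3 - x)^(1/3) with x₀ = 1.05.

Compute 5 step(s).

Equation: x³ + x - 3 = 0
Fixed-point form: x = (3 - x)^(1/3)
x₀ = 1.05

x_1 = g(1.050000) = 1.249333
x_2 = g(1.249333) = 1.205224
x_3 = g(1.205224) = 1.215262
x_4 = g(1.215262) = 1.212993
x_5 = g(1.212993) = 1.213507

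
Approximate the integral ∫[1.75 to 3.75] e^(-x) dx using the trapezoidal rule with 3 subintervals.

f(x) = e^(-x)
a = 1.75, b = 3.75, n = 3
h = (b - a)/n = 0.666667

Trapezoidal rule: (h/2)[f(x₀) + 2f(x₁) + 2f(x₂) + ... + f(xₙ)]

x_0 = 1.7500, f(x_0) = 0.173774, coefficient = 1
x_1 = 2.4167, f(x_1) = 0.089219, coefficient = 2
x_2 = 3.0833, f(x_2) = 0.045806, coefficient = 2
x_3 = 3.7500, f(x_3) = 0.023518, coefficient = 1

I ≈ (0.666667/2) × 0.467341 = 0.155780
Exact value: 0.150256
Error: 0.005524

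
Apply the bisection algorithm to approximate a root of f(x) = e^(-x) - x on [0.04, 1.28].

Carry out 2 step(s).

f(x) = e^(-x) - x
Initial interval: [0.04, 1.28]

Iteration 1:
  c_1 = (0.040000 + 1.280000)/2 = 0.660000
  f(c_1) = f(0.660000) = -0.143149
  f(a) × f(c) < 0, new interval: [0.040000, 0.660000]
Iteration 2:
  c_2 = (0.040000 + 0.660000)/2 = 0.350000
  f(c_2) = f(0.350000) = 0.354688
  f(a) × f(c) ≥ 0, new interval: [0.350000, 0.660000]

After 2 iteration(s), the approximation is c_2 = 0.350000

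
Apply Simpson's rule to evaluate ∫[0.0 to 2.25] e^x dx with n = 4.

f(x) = e^x
a = 0.0, b = 2.25, n = 4
h = (b - a)/n = 0.562500

Simpson's rule: (h/3)[f(x₀) + 4f(x₁) + 2f(x₂) + ... + f(xₙ)]

x_0 = 0.0000, f(x_0) = 1.000000, coefficient = 1
x_1 = 0.5625, f(x_1) = 1.755055, coefficient = 4
x_2 = 1.1250, f(x_2) = 3.080217, coefficient = 2
x_3 = 1.6875, f(x_3) = 5.405949, coefficient = 4
x_4 = 2.2500, f(x_4) = 9.487736, coefficient = 1

I ≈ (0.562500/3) × 45.292184 = 8.492284
Exact value: 8.487736
Error: 0.004549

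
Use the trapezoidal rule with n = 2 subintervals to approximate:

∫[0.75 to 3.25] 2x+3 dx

f(x) = 2x+3
a = 0.75, b = 3.25, n = 2
h = (b - a)/n = 1.250000

Trapezoidal rule: (h/2)[f(x₀) + 2f(x₁) + 2f(x₂) + ... + f(xₙ)]

x_0 = 0.7500, f(x_0) = 4.500000, coefficient = 1
x_1 = 2.0000, f(x_1) = 7.000000, coefficient = 2
x_2 = 3.2500, f(x_2) = 9.500000, coefficient = 1

I ≈ (1.250000/2) × 28.000000 = 17.500000
Exact value: 17.500000
Error: 0.000000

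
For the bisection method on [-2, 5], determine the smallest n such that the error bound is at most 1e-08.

We need (b-a)/2^n ≤ 1e-08
(5 - (-2))/2^n ≤ 1e-08
7/2^n ≤ 1e-08
2^n ≥ 700000000
n ≥ log₂(700000000) = 29.38
n ≥ 30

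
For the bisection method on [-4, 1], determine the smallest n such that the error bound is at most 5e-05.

We need (b-a)/2^n ≤ 5e-05
(1 - (-4))/2^n ≤ 5e-05
5/2^n ≤ 5e-05
2^n ≥ 100000
n ≥ log₂(100000) = 16.61
n ≥ 17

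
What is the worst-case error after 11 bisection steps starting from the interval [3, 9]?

Bisection error bound: |error| ≤ (b-a)/2^n
|error| ≤ (9 - 3)/2^11 = 6/2^11
|error| ≤ 0.0029296875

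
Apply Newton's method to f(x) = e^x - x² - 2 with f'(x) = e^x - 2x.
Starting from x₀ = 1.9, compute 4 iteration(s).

f(x) = e^x - x² - 2
f'(x) = e^x - 2x
x₀ = 1.9

Newton-Raphson formula: x_{n+1} = x_n - f(x_n)/f'(x_n)

Iteration 1:
  f(1.900000) = 1.075894
  f'(1.900000) = 2.885894
  x_1 = 1.900000 - 1.075894/2.885894 = 1.527189
Iteration 2:
  f(1.527189) = 0.272906
  f'(1.527189) = 1.550834
  x_2 = 1.527189 - 0.272906/1.550834 = 1.351215
Iteration 3:
  f(1.351215) = 0.036333
  f'(1.351215) = 1.159684
  x_3 = 1.351215 - 0.036333/1.159684 = 1.319885
Iteration 4:
  f(1.319885) = 0.000894
  f'(1.319885) = 1.103221
  x_4 = 1.319885 - 0.000894/1.103221 = 1.319074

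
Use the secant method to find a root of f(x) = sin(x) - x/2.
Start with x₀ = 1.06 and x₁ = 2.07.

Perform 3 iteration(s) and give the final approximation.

f(x) = sin(x) - x/2
x₀ = 1.06, x₁ = 2.07

Secant formula: x_{n+1} = x_n - f(x_n)(x_n - x_{n-1})/(f(x_n) - f(x_{n-1}))

Iteration 1:
  f(1.060000) = 0.342355
  f(2.070000) = -0.157036
  x_2 = 2.070000 - (-0.157036)×(2.070000 - 1.060000)/(-0.157036 - 0.342355)
       = 1.752401
Iteration 2:
  f(2.070000) = -0.157036
  f(1.752401) = 0.107355
  x_3 = 1.752401 - 0.107355×(1.752401 - 2.070000)/(0.107355 - (-0.157036))
       = 1.881361
Iteration 3:
  f(1.752401) = 0.107355
  f(1.881361) = 0.011481
  x_4 = 1.881361 - 0.011481×(1.881361 - 1.752401)/(0.011481 - 0.107355)
       = 1.896804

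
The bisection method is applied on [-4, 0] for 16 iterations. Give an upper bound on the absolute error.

Bisection error bound: |error| ≤ (b-a)/2^n
|error| ≤ (0 - (-4))/2^16 = 4/2^16
|error| ≤ 0.0000610352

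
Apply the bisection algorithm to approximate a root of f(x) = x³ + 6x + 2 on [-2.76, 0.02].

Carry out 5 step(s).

f(x) = x³ + 6x + 2
Initial interval: [-2.76, 0.02]

Iteration 1:
  c_1 = (-2.760000 + 0.020000)/2 = -1.370000
  f(c_1) = f(-1.370000) = -8.791353
  f(a) × f(c) ≥ 0, new interval: [-1.370000, 0.020000]
Iteration 2:
  c_2 = (-1.370000 + 0.020000)/2 = -0.675000
  f(c_2) = f(-0.675000) = -2.357547
  f(a) × f(c) ≥ 0, new interval: [-0.675000, 0.020000]
Iteration 3:
  c_3 = (-0.675000 + 0.020000)/2 = -0.327500
  f(c_3) = f(-0.327500) = -0.000126
  f(a) × f(c) ≥ 0, new interval: [-0.327500, 0.020000]
Iteration 4:
  c_4 = (-0.327500 + 0.020000)/2 = -0.153750
  f(c_4) = f(-0.153750) = 1.073865
  f(a) × f(c) < 0, new interval: [-0.327500, -0.153750]
Iteration 5:
  c_5 = (-0.327500 + (-0.153750))/2 = -0.240625
  f(c_5) = f(-0.240625) = 0.542318
  f(a) × f(c) < 0, new interval: [-0.327500, -0.240625]

After 5 iteration(s), the approximation is c_5 = -0.240625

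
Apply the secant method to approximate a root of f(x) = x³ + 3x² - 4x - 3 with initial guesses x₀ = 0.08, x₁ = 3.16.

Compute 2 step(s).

f(x) = x³ + 3x² - 4x - 3
x₀ = 0.08, x₁ = 3.16

Secant formula: x_{n+1} = x_n - f(x_n)(x_n - x_{n-1})/(f(x_n) - f(x_{n-1}))

Iteration 1:
  f(0.080000) = -3.300288
  f(3.160000) = 45.871296
  x_2 = 3.160000 - 45.871296×(3.160000 - 0.080000)/(45.871296 - (-3.300288))
       = 0.286723
Iteration 2:
  f(3.160000) = 45.871296
  f(0.286723) = -3.876690
  x_3 = 0.286723 - (-3.876690)×(0.286723 - 3.160000)/(-3.876690 - 45.871296)
       = 0.510627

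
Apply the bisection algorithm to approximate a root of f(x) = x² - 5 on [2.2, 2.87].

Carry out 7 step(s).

f(x) = x² - 5
Initial interval: [2.2, 2.87]

Iteration 1:
  c_1 = (2.200000 + 2.870000)/2 = 2.535000
  f(c_1) = f(2.535000) = 1.426225
  f(a) × f(c) < 0, new interval: [2.200000, 2.535000]
Iteration 2:
  c_2 = (2.200000 + 2.535000)/2 = 2.367500
  f(c_2) = f(2.367500) = 0.605056
  f(a) × f(c) < 0, new interval: [2.200000, 2.367500]
Iteration 3:
  c_3 = (2.200000 + 2.367500)/2 = 2.283750
  f(c_3) = f(2.283750) = 0.215514
  f(a) × f(c) < 0, new interval: [2.200000, 2.283750]
Iteration 4:
  c_4 = (2.200000 + 2.283750)/2 = 2.241875
  f(c_4) = f(2.241875) = 0.026004
  f(a) × f(c) < 0, new interval: [2.200000, 2.241875]
Iteration 5:
  c_5 = (2.200000 + 2.241875)/2 = 2.220938
  f(c_5) = f(2.220938) = -0.067437
  f(a) × f(c) ≥ 0, new interval: [2.220938, 2.241875]
Iteration 6:
  c_6 = (2.220938 + 2.241875)/2 = 2.231406
  f(c_6) = f(2.231406) = -0.020826
  f(a) × f(c) ≥ 0, new interval: [2.231406, 2.241875]
Iteration 7:
  c_7 = (2.231406 + 2.241875)/2 = 2.236641
  f(c_7) = f(2.236641) = 0.002561
  f(a) × f(c) < 0, new interval: [2.231406, 2.236641]

After 7 iteration(s), the approximation is c_7 = 2.236641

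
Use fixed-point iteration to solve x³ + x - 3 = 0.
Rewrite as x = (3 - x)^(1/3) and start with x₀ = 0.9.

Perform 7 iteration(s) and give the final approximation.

Equation: x³ + x - 3 = 0
Fixed-point form: x = (3 - x)^(1/3)
x₀ = 0.9

x_1 = g(0.900000) = 1.280579
x_2 = g(1.280579) = 1.198011
x_3 = g(1.198011) = 1.216888
x_4 = g(1.216888) = 1.212624
x_5 = g(1.212624) = 1.213590
x_6 = g(1.213590) = 1.213371
x_7 = g(1.213371) = 1.213421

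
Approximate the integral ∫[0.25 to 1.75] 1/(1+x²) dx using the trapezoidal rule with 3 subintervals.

f(x) = 1/(1+x²)
a = 0.25, b = 1.75, n = 3
h = (b - a)/n = 0.500000

Trapezoidal rule: (h/2)[f(x₀) + 2f(x₁) + 2f(x₂) + ... + f(xₙ)]

x_0 = 0.2500, f(x_0) = 0.941176, coefficient = 1
x_1 = 0.7500, f(x_1) = 0.640000, coefficient = 2
x_2 = 1.2500, f(x_2) = 0.390244, coefficient = 2
x_3 = 1.7500, f(x_3) = 0.246154, coefficient = 1

I ≈ (0.500000/2) × 3.247818 = 0.811955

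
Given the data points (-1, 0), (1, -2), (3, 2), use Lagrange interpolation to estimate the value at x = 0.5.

Lagrange interpolation formula:
P(x) = Σ yᵢ × Lᵢ(x)
where Lᵢ(x) = Π_{j≠i} (x - xⱼ)/(xᵢ - xⱼ)

L_0(0.5) = (0.5 - 1)/(-1 - 1) × (0.5 - 3)/(-1 - 3) = 0.156250
L_1(0.5) = (0.5 - (-1))/(1 - (-1)) × (0.5 - 3)/(1 - 3) = 0.937500
L_2(0.5) = (0.5 - (-1))/(3 - (-1)) × (0.5 - 1)/(3 - 1) = -0.093750

P(0.5) = 0×L_0(0.5) + (-2)×L_1(0.5) + 2×L_2(0.5)
P(0.5) = -2.062500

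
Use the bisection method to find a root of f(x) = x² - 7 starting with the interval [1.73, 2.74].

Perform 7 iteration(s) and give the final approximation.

f(x) = x² - 7
Initial interval: [1.73, 2.74]

Iteration 1:
  c_1 = (1.730000 + 2.740000)/2 = 2.235000
  f(c_1) = f(2.235000) = -2.004775
  f(a) × f(c) ≥ 0, new interval: [2.235000, 2.740000]
Iteration 2:
  c_2 = (2.235000 + 2.740000)/2 = 2.487500
  f(c_2) = f(2.487500) = -0.812344
  f(a) × f(c) ≥ 0, new interval: [2.487500, 2.740000]
Iteration 3:
  c_3 = (2.487500 + 2.740000)/2 = 2.613750
  f(c_3) = f(2.613750) = -0.168311
  f(a) × f(c) ≥ 0, new interval: [2.613750, 2.740000]
Iteration 4:
  c_4 = (2.613750 + 2.740000)/2 = 2.676875
  f(c_4) = f(2.676875) = 0.165660
  f(a) × f(c) < 0, new interval: [2.613750, 2.676875]
Iteration 5:
  c_5 = (2.613750 + 2.676875)/2 = 2.645313
  f(c_5) = f(2.645313) = -0.002322
  f(a) × f(c) ≥ 0, new interval: [2.645313, 2.676875]
Iteration 6:
  c_6 = (2.645313 + 2.676875)/2 = 2.661094
  f(c_6) = f(2.661094) = 0.081420
  f(a) × f(c) < 0, new interval: [2.645313, 2.661094]
Iteration 7:
  c_7 = (2.645313 + 2.661094)/2 = 2.653203
  f(c_7) = f(2.653203) = 0.039487
  f(a) × f(c) < 0, new interval: [2.645313, 2.653203]

After 7 iteration(s), the approximation is c_7 = 2.653203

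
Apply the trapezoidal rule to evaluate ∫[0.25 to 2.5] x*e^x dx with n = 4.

f(x) = x*e^x
a = 0.25, b = 2.5, n = 4
h = (b - a)/n = 0.562500

Trapezoidal rule: (h/2)[f(x₀) + 2f(x₁) + 2f(x₂) + ... + f(xₙ)]

x_0 = 0.2500, f(x_0) = 0.321006, coefficient = 1
x_1 = 0.8125, f(x_1) = 1.830997, coefficient = 2
x_2 = 1.3750, f(x_2) = 5.438230, coefficient = 2
x_3 = 1.9375, f(x_3) = 13.448916, coefficient = 2
x_4 = 2.5000, f(x_4) = 30.456235, coefficient = 1

I ≈ (0.562500/2) × 72.213528 = 20.310055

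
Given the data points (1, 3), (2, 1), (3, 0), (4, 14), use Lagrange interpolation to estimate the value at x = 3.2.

Lagrange interpolation formula:
P(x) = Σ yᵢ × Lᵢ(x)
where Lᵢ(x) = Π_{j≠i} (x - xⱼ)/(xᵢ - xⱼ)

L_0(3.2) = (3.2 - 2)/(1 - 2) × (3.2 - 3)/(1 - 3) × (3.2 - 4)/(1 - 4) = 0.032000
L_1(3.2) = (3.2 - 1)/(2 - 1) × (3.2 - 3)/(2 - 3) × (3.2 - 4)/(2 - 4) = -0.176000
L_2(3.2) = (3.2 - 1)/(3 - 1) × (3.2 - 2)/(3 - 2) × (3.2 - 4)/(3 - 4) = 1.056000
L_3(3.2) = (3.2 - 1)/(4 - 1) × (3.2 - 2)/(4 - 2) × (3.2 - 3)/(4 - 3) = 0.088000

P(3.2) = 3×L_0(3.2) + 1×L_1(3.2) + 0×L_2(3.2) + 14×L_3(3.2)
P(3.2) = 1.152000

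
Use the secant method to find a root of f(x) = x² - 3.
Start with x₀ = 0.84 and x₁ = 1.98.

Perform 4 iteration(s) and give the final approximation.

f(x) = x² - 3
x₀ = 0.84, x₁ = 1.98

Secant formula: x_{n+1} = x_n - f(x_n)(x_n - x_{n-1})/(f(x_n) - f(x_{n-1}))

Iteration 1:
  f(0.840000) = -2.294400
  f(1.980000) = 0.920400
  x_2 = 1.980000 - 0.920400×(1.980000 - 0.840000)/(0.920400 - (-2.294400))
       = 1.653617
Iteration 2:
  f(1.980000) = 0.920400
  f(1.653617) = -0.265551
  x_3 = 1.653617 - (-0.265551)×(1.653617 - 1.980000)/(-0.265551 - 0.920400)
       = 1.726699
Iteration 3:
  f(1.653617) = -0.265551
  f(1.726699) = -0.018512
  x_4 = 1.726699 - (-0.018512)×(1.726699 - 1.653617)/(-0.018512 - (-0.265551))
       = 1.732175
Iteration 4:
  f(1.726699) = -0.018512
  f(1.732175) = 0.000430
  x_5 = 1.732175 - 0.000430×(1.732175 - 1.726699)/(0.000430 - (-0.018512))
       = 1.732051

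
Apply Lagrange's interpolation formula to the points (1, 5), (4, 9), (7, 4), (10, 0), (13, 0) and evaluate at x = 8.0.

Lagrange interpolation formula:
P(x) = Σ yᵢ × Lᵢ(x)
where Lᵢ(x) = Π_{j≠i} (x - xⱼ)/(xᵢ - xⱼ)

L_0(8.0) = (8.0 - 4)/(1 - 4) × (8.0 - 7)/(1 - 7) × (8.0 - 10)/(1 - 10) × (8.0 - 13)/(1 - 13) = 0.020576
L_1(8.0) = (8.0 - 1)/(4 - 1) × (8.0 - 7)/(4 - 7) × (8.0 - 10)/(4 - 10) × (8.0 - 13)/(4 - 13) = -0.144033
L_2(8.0) = (8.0 - 1)/(7 - 1) × (8.0 - 4)/(7 - 4) × (8.0 - 10)/(7 - 10) × (8.0 - 13)/(7 - 13) = 0.864198
L_3(8.0) = (8.0 - 1)/(10 - 1) × (8.0 - 4)/(10 - 4) × (8.0 - 7)/(10 - 7) × (8.0 - 13)/(10 - 13) = 0.288066
L_4(8.0) = (8.0 - 1)/(13 - 1) × (8.0 - 4)/(13 - 4) × (8.0 - 7)/(13 - 7) × (8.0 - 10)/(13 - 10) = -0.028807

P(8.0) = 5×L_0(8.0) + 9×L_1(8.0) + 4×L_2(8.0) + 0×L_3(8.0) + 0×L_4(8.0)
P(8.0) = 2.263374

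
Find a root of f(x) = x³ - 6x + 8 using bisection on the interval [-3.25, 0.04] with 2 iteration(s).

f(x) = x³ - 6x + 8
Initial interval: [-3.25, 0.04]

Iteration 1:
  c_1 = (-3.250000 + 0.040000)/2 = -1.605000
  f(c_1) = f(-1.605000) = 13.495480
  f(a) × f(c) < 0, new interval: [-3.250000, -1.605000]
Iteration 2:
  c_2 = (-3.250000 + (-1.605000))/2 = -2.427500
  f(c_2) = f(-2.427500) = 8.260334
  f(a) × f(c) < 0, new interval: [-3.250000, -2.427500]

After 2 iteration(s), the approximation is c_2 = -2.427500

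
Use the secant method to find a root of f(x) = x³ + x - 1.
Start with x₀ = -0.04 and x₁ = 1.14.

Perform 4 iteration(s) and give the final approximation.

f(x) = x³ + x - 1
x₀ = -0.04, x₁ = 1.14

Secant formula: x_{n+1} = x_n - f(x_n)(x_n - x_{n-1})/(f(x_n) - f(x_{n-1}))

Iteration 1:
  f(-0.040000) = -1.040064
  f(1.140000) = 1.621544
  x_2 = 1.140000 - 1.621544×(1.140000 - (-0.040000))/(1.621544 - (-1.040064))
       = 0.421103
Iteration 2:
  f(1.140000) = 1.621544
  f(0.421103) = -0.504224
  x_3 = 0.421103 - (-0.504224)×(0.421103 - 1.140000)/(-0.504224 - 1.621544)
       = 0.591623
Iteration 3:
  f(0.421103) = -0.504224
  f(0.591623) = -0.201299
  x_4 = 0.591623 - (-0.201299)×(0.591623 - 0.421103)/(-0.201299 - (-0.504224))
       = 0.704936
Iteration 4:
  f(0.591623) = -0.201299
  f(0.704936) = 0.055244
  x_5 = 0.704936 - 0.055244×(0.704936 - 0.591623)/(0.055244 - (-0.201299))
       = 0.680535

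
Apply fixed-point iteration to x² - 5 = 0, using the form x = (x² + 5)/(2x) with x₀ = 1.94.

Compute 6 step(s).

Equation: x² - 5 = 0
Fixed-point form: x = (x² + 5)/(2x)
x₀ = 1.94

x_1 = g(1.940000) = 2.258660
x_2 = g(2.258660) = 2.236181
x_3 = g(2.236181) = 2.236068
x_4 = g(2.236068) = 2.236068
x_5 = g(2.236068) = 2.236068
x_6 = g(2.236068) = 2.236068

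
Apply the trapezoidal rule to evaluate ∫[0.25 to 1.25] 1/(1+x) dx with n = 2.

f(x) = 1/(1+x)
a = 0.25, b = 1.25, n = 2
h = (b - a)/n = 0.500000

Trapezoidal rule: (h/2)[f(x₀) + 2f(x₁) + 2f(x₂) + ... + f(xₙ)]

x_0 = 0.2500, f(x_0) = 0.800000, coefficient = 1
x_1 = 0.7500, f(x_1) = 0.571429, coefficient = 2
x_2 = 1.2500, f(x_2) = 0.444444, coefficient = 1

I ≈ (0.500000/2) × 2.387302 = 0.596825
Exact value: 0.587787
Error: 0.009039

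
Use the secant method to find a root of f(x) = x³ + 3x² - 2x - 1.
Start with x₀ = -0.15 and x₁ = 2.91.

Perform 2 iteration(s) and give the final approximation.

f(x) = x³ + 3x² - 2x - 1
x₀ = -0.15, x₁ = 2.91

Secant formula: x_{n+1} = x_n - f(x_n)(x_n - x_{n-1})/(f(x_n) - f(x_{n-1}))

Iteration 1:
  f(-0.150000) = -0.635875
  f(2.910000) = 43.226471
  x_2 = 2.910000 - 43.226471×(2.910000 - (-0.150000))/(43.226471 - (-0.635875))
       = -0.105639
Iteration 2:
  f(2.910000) = 43.226471
  f(-0.105639) = -0.756422
  x_3 = -0.105639 - (-0.756422)×(-0.105639 - 2.910000)/(-0.756422 - 43.226471)
       = -0.053776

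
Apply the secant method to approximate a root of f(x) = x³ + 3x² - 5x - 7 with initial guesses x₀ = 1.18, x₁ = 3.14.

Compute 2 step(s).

f(x) = x³ + 3x² - 5x - 7
x₀ = 1.18, x₁ = 3.14

Secant formula: x_{n+1} = x_n - f(x_n)(x_n - x_{n-1})/(f(x_n) - f(x_{n-1}))

Iteration 1:
  f(1.180000) = -7.079768
  f(3.140000) = 37.837944
  x_2 = 3.140000 - 37.837944×(3.140000 - 1.180000)/(37.837944 - (-7.079768))
       = 1.488928
Iteration 2:
  f(3.140000) = 37.837944
  f(1.488928) = -4.493104
  x_3 = 1.488928 - (-4.493104)×(1.488928 - 3.140000)/(-4.493104 - 37.837944)
       = 1.664176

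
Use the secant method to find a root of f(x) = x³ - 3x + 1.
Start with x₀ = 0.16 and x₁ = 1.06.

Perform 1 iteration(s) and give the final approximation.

f(x) = x³ - 3x + 1
x₀ = 0.16, x₁ = 1.06

Secant formula: x_{n+1} = x_n - f(x_n)(x_n - x_{n-1})/(f(x_n) - f(x_{n-1}))

Iteration 1:
  f(0.160000) = 0.524096
  f(1.060000) = -0.988984
  x_2 = 1.060000 - (-0.988984)×(1.060000 - 0.160000)/(-0.988984 - 0.524096)
       = 0.471739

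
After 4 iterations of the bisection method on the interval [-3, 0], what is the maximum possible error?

Bisection error bound: |error| ≤ (b-a)/2^n
|error| ≤ (0 - (-3))/2^4 = 3/2^4
|error| ≤ 0.1875000000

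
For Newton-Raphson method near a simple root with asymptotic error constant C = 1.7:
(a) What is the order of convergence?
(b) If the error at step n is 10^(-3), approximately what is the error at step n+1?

(a) Newton-Raphson has quadratic (order 2) convergence near simple roots.
    This means |e_{n+1}| ≈ C|e_n|².

(b) With |e_n| = 10^(-3) and C = 1.7:
    |e_{n+1}| ≈ 1.7 × (10^(-3))² = 1.7 × 10^(-6)

(a) 2 (quadratic); (b) |e_{n+1}| ≈ 1.700e-06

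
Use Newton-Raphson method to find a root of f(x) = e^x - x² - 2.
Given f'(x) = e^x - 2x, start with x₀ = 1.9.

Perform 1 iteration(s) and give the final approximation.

f(x) = e^x - x² - 2
f'(x) = e^x - 2x
x₀ = 1.9

Newton-Raphson formula: x_{n+1} = x_n - f(x_n)/f'(x_n)

Iteration 1:
  f(1.900000) = 1.075894
  f'(1.900000) = 2.885894
  x_1 = 1.900000 - 1.075894/2.885894 = 1.527189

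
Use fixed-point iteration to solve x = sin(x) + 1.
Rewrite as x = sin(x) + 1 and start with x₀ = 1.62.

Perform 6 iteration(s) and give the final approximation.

Equation: x = sin(x) + 1
Fixed-point form: x = sin(x) + 1
x₀ = 1.62

x_1 = g(1.620000) = 1.998790
x_2 = g(1.998790) = 1.909800
x_3 = g(1.909800) = 1.943086
x_4 = g(1.943086) = 1.931497
x_5 = g(1.931497) = 1.935650
x_6 = g(1.935650) = 1.934176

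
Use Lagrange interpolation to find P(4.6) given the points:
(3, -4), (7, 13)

Lagrange interpolation formula:
P(x) = Σ yᵢ × Lᵢ(x)
where Lᵢ(x) = Π_{j≠i} (x - xⱼ)/(xᵢ - xⱼ)

L_0(4.6) = (4.6 - 7)/(3 - 7) = 0.600000
L_1(4.6) = (4.6 - 3)/(7 - 3) = 0.400000

P(4.6) = (-4)×L_0(4.6) + 13×L_1(4.6)
P(4.6) = 2.800000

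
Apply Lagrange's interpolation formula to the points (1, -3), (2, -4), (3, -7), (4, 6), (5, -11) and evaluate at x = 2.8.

Lagrange interpolation formula:
P(x) = Σ yᵢ × Lᵢ(x)
where Lᵢ(x) = Π_{j≠i} (x - xⱼ)/(xᵢ - xⱼ)

L_0(2.8) = (2.8 - 2)/(1 - 2) × (2.8 - 3)/(1 - 3) × (2.8 - 4)/(1 - 4) × (2.8 - 5)/(1 - 5) = -0.017600
L_1(2.8) = (2.8 - 1)/(2 - 1) × (2.8 - 3)/(2 - 3) × (2.8 - 4)/(2 - 4) × (2.8 - 5)/(2 - 5) = 0.158400
L_2(2.8) = (2.8 - 1)/(3 - 1) × (2.8 - 2)/(3 - 2) × (2.8 - 4)/(3 - 4) × (2.8 - 5)/(3 - 5) = 0.950400
L_3(2.8) = (2.8 - 1)/(4 - 1) × (2.8 - 2)/(4 - 2) × (2.8 - 3)/(4 - 3) × (2.8 - 5)/(4 - 5) = -0.105600
L_4(2.8) = (2.8 - 1)/(5 - 1) × (2.8 - 2)/(5 - 2) × (2.8 - 3)/(5 - 3) × (2.8 - 4)/(5 - 4) = 0.014400

P(2.8) = (-3)×L_0(2.8) + (-4)×L_1(2.8) + (-7)×L_2(2.8) + 6×L_3(2.8) + (-11)×L_4(2.8)
P(2.8) = -8.025600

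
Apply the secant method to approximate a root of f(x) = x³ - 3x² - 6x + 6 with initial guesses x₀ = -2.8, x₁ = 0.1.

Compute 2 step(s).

f(x) = x³ - 3x² - 6x + 6
x₀ = -2.8, x₁ = 0.1

Secant formula: x_{n+1} = x_n - f(x_n)(x_n - x_{n-1})/(f(x_n) - f(x_{n-1}))

Iteration 1:
  f(-2.800000) = -22.672000
  f(0.100000) = 5.371000
  x_2 = 0.100000 - 5.371000×(0.100000 - (-2.800000))/(5.371000 - (-22.672000))
       = -0.455429
Iteration 2:
  f(0.100000) = 5.371000
  f(-0.455429) = 8.015865
  x_3 = -0.455429 - 8.015865×(-0.455429 - 0.100000)/(8.015865 - 5.371000)
       = 1.227925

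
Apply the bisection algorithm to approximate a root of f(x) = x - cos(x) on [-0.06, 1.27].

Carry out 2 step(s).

f(x) = x - cos(x)
Initial interval: [-0.06, 1.27]

Iteration 1:
  c_1 = (-0.060000 + 1.270000)/2 = 0.605000
  f(c_1) = f(0.605000) = -0.217502
  f(a) × f(c) ≥ 0, new interval: [0.605000, 1.270000]
Iteration 2:
  c_2 = (0.605000 + 1.270000)/2 = 0.937500
  f(c_2) = f(0.937500) = 0.345695
  f(a) × f(c) < 0, new interval: [0.605000, 0.937500]

After 2 iteration(s), the approximation is c_2 = 0.937500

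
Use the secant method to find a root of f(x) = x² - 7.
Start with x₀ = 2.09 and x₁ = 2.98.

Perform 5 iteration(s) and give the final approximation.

f(x) = x² - 7
x₀ = 2.09, x₁ = 2.98

Secant formula: x_{n+1} = x_n - f(x_n)(x_n - x_{n-1})/(f(x_n) - f(x_{n-1}))

Iteration 1:
  f(2.090000) = -2.631900
  f(2.980000) = 1.880400
  x_2 = 2.980000 - 1.880400×(2.980000 - 2.090000)/(1.880400 - (-2.631900))
       = 2.609112
Iteration 2:
  f(2.980000) = 1.880400
  f(2.609112) = -0.192532
  x_3 = 2.609112 - (-0.192532)×(2.609112 - 2.980000)/(-0.192532 - 1.880400)
       = 2.643560
Iteration 3:
  f(2.609112) = -0.192532
  f(2.643560) = -0.011590
  x_4 = 2.643560 - (-0.011590)×(2.643560 - 2.609112)/(-0.011590 - (-0.192532))
       = 2.645767
Iteration 4:
  f(2.643560) = -0.011590
  f(2.645767) = 0.000081
  x_5 = 2.645767 - 0.000081×(2.645767 - 2.643560)/(0.000081 - (-0.011590))
       = 2.645751
Iteration 5:
  f(2.645767) = 0.000081
  f(2.645751) = 0.000000
  x_6 = 2.645751 - 0.000000×(2.645751 - 2.645767)/(0.000000 - 0.000081)
       = 2.645751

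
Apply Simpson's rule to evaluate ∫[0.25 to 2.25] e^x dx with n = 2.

f(x) = e^x
a = 0.25, b = 2.25, n = 2
h = (b - a)/n = 1.000000

Simpson's rule: (h/3)[f(x₀) + 4f(x₁) + 2f(x₂) + ... + f(xₙ)]

x_0 = 0.2500, f(x_0) = 1.284025, coefficient = 1
x_1 = 1.2500, f(x_1) = 3.490343, coefficient = 4
x_2 = 2.2500, f(x_2) = 9.487736, coefficient = 1

I ≈ (1.000000/3) × 24.733133 = 8.244378
Exact value: 8.203710
Error: 0.040667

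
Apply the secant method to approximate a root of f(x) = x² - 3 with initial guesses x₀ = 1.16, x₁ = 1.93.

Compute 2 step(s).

f(x) = x² - 3
x₀ = 1.16, x₁ = 1.93

Secant formula: x_{n+1} = x_n - f(x_n)(x_n - x_{n-1})/(f(x_n) - f(x_{n-1}))

Iteration 1:
  f(1.160000) = -1.654400
  f(1.930000) = 0.724900
  x_2 = 1.930000 - 0.724900×(1.930000 - 1.160000)/(0.724900 - (-1.654400))
       = 1.695405
Iteration 2:
  f(1.930000) = 0.724900
  f(1.695405) = -0.125603
  x_3 = 1.695405 - (-0.125603)×(1.695405 - 1.930000)/(-0.125603 - 0.724900)
       = 1.730050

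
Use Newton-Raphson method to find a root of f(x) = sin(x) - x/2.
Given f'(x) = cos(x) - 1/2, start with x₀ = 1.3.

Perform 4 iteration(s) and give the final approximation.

f(x) = sin(x) - x/2
f'(x) = cos(x) - 1/2
x₀ = 1.3

Newton-Raphson formula: x_{n+1} = x_n - f(x_n)/f'(x_n)

Iteration 1:
  f(1.300000) = 0.313558
  f'(1.300000) = -0.232501
  x_1 = 1.300000 - 0.313558/(-0.232501) = 2.648631
Iteration 2:
  f(2.648631) = -0.851078
  f'(2.648631) = -1.380935
  x_2 = 2.648631 - (-0.851078)/(-1.380935) = 2.032325
Iteration 3:
  f(2.032325) = -0.120790
  f'(2.032325) = -0.945317
  x_3 = 2.032325 - (-0.120790)/(-0.945317) = 1.904548
Iteration 4:
  f(1.904548) = -0.007454
  f'(1.904548) = -0.827590
  x_4 = 1.904548 - (-0.007454)/(-0.827590) = 1.895541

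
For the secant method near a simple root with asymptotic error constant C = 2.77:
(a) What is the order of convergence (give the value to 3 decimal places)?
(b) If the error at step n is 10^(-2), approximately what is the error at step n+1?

(a) Secant method has superlinear convergence with order φ = (1+√5)/2 ≈ 1.618.
    This means |e_{n+1}| ≈ C|e_n|^1.618.

(b) With |e_n| = 10^(-2) and C = 2.77:
    |e_{n+1}| ≈ 2.77 × (10^(-2))^1.618 = 2.77 × 10^(-3.24)

(a) ≈ 1.618 (golden ratio); (b) |e_{n+1}| ≈ 1.608e-03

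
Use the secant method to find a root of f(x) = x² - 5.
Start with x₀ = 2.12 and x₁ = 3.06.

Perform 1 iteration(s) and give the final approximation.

f(x) = x² - 5
x₀ = 2.12, x₁ = 3.06

Secant formula: x_{n+1} = x_n - f(x_n)(x_n - x_{n-1})/(f(x_n) - f(x_{n-1}))

Iteration 1:
  f(2.120000) = -0.505600
  f(3.060000) = 4.363600
  x_2 = 3.060000 - 4.363600×(3.060000 - 2.120000)/(4.363600 - (-0.505600))
       = 2.217606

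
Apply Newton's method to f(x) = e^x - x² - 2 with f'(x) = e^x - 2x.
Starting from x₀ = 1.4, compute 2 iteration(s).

f(x) = e^x - x² - 2
f'(x) = e^x - 2x
x₀ = 1.4

Newton-Raphson formula: x_{n+1} = x_n - f(x_n)/f'(x_n)

Iteration 1:
  f(1.400000) = 0.095200
  f'(1.400000) = 1.255200
  x_1 = 1.400000 - 0.095200/1.255200 = 1.324156
Iteration 2:
  f(1.324156) = 0.005622
  f'(1.324156) = 1.110699
  x_2 = 1.324156 - 0.005622/1.110699 = 1.319094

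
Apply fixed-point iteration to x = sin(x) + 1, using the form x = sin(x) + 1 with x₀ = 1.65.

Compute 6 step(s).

Equation: x = sin(x) + 1
Fixed-point form: x = sin(x) + 1
x₀ = 1.65

x_1 = g(1.650000) = 1.996865
x_2 = g(1.996865) = 1.910598
x_3 = g(1.910598) = 1.942821
x_4 = g(1.942821) = 1.931593
x_5 = g(1.931593) = 1.935616
x_6 = g(1.935616) = 1.934188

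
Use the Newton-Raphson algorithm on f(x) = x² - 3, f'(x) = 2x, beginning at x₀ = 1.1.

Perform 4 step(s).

f(x) = x² - 3
f'(x) = 2x
x₀ = 1.1

Newton-Raphson formula: x_{n+1} = x_n - f(x_n)/f'(x_n)

Iteration 1:
  f(1.100000) = -1.790000
  f'(1.100000) = 2.200000
  x_1 = 1.100000 - (-1.790000)/2.200000 = 1.913636
Iteration 2:
  f(1.913636) = 0.662004
  f'(1.913636) = 3.827273
  x_2 = 1.913636 - 0.662004/3.827273 = 1.740666
Iteration 3:
  f(1.740666) = 0.029919
  f'(1.740666) = 3.481332
  x_3 = 1.740666 - 0.029919/3.481332 = 1.732072
Iteration 4:
  f(1.732072) = 0.000074
  f'(1.732072) = 3.464144
  x_4 = 1.732072 - 0.000074/3.464144 = 1.732051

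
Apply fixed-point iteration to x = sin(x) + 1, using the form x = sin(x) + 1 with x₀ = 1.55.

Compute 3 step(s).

Equation: x = sin(x) + 1
Fixed-point form: x = sin(x) + 1
x₀ = 1.55

x_1 = g(1.550000) = 1.999784
x_2 = g(1.999784) = 1.909387
x_3 = g(1.909387) = 1.943224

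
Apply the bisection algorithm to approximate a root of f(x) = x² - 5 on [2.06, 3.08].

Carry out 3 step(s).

f(x) = x² - 5
Initial interval: [2.06, 3.08]

Iteration 1:
  c_1 = (2.060000 + 3.080000)/2 = 2.570000
  f(c_1) = f(2.570000) = 1.604900
  f(a) × f(c) < 0, new interval: [2.060000, 2.570000]
Iteration 2:
  c_2 = (2.060000 + 2.570000)/2 = 2.315000
  f(c_2) = f(2.315000) = 0.359225
  f(a) × f(c) < 0, new interval: [2.060000, 2.315000]
Iteration 3:
  c_3 = (2.060000 + 2.315000)/2 = 2.187500
  f(c_3) = f(2.187500) = -0.214844
  f(a) × f(c) ≥ 0, new interval: [2.187500, 2.315000]

After 3 iteration(s), the approximation is c_3 = 2.187500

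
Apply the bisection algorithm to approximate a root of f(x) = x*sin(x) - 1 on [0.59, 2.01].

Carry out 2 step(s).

f(x) = x*sin(x) - 1
Initial interval: [0.59, 2.01]

Iteration 1:
  c_1 = (0.590000 + 2.010000)/2 = 1.300000
  f(c_1) = f(1.300000) = 0.252626
  f(a) × f(c) < 0, new interval: [0.590000, 1.300000]
Iteration 2:
  c_2 = (0.590000 + 1.300000)/2 = 0.945000
  f(c_2) = f(0.945000) = -0.234080
  f(a) × f(c) ≥ 0, new interval: [0.945000, 1.300000]

After 2 iteration(s), the approximation is c_2 = 0.945000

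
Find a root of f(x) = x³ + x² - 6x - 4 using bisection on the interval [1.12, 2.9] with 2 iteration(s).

f(x) = x³ + x² - 6x - 4
Initial interval: [1.12, 2.9]

Iteration 1:
  c_1 = (1.120000 + 2.900000)/2 = 2.010000
  f(c_1) = f(2.010000) = -3.899299
  f(a) × f(c) ≥ 0, new interval: [2.010000, 2.900000]
Iteration 2:
  c_2 = (2.010000 + 2.900000)/2 = 2.455000
  f(c_2) = f(2.455000) = 2.093371
  f(a) × f(c) < 0, new interval: [2.010000, 2.455000]

After 2 iteration(s), the approximation is c_2 = 2.455000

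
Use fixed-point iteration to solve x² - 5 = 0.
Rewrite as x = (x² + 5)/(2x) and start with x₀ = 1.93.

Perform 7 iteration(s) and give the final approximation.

Equation: x² - 5 = 0
Fixed-point form: x = (x² + 5)/(2x)
x₀ = 1.93

x_1 = g(1.930000) = 2.260337
x_2 = g(2.260337) = 2.236198
x_3 = g(2.236198) = 2.236068
x_4 = g(2.236068) = 2.236068
x_5 = g(2.236068) = 2.236068
x_6 = g(2.236068) = 2.236068
x_7 = g(2.236068) = 2.236068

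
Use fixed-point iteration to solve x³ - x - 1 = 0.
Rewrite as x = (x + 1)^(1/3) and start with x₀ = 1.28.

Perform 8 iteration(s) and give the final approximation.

Equation: x³ - x - 1 = 0
Fixed-point form: x = (x + 1)^(1/3)
x₀ = 1.28

x_1 = g(1.280000) = 1.316169
x_2 = g(1.316169) = 1.323092
x_3 = g(1.323092) = 1.324409
x_4 = g(1.324409) = 1.324659
x_5 = g(1.324659) = 1.324707
x_6 = g(1.324707) = 1.324716
x_7 = g(1.324716) = 1.324718
x_8 = g(1.324718) = 1.324718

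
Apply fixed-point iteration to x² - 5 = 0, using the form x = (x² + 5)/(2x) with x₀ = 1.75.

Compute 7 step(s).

Equation: x² - 5 = 0
Fixed-point form: x = (x² + 5)/(2x)
x₀ = 1.75

x_1 = g(1.750000) = 2.303571
x_2 = g(2.303571) = 2.237057
x_3 = g(2.237057) = 2.236068
x_4 = g(2.236068) = 2.236068
x_5 = g(2.236068) = 2.236068
x_6 = g(2.236068) = 2.236068
x_7 = g(2.236068) = 2.236068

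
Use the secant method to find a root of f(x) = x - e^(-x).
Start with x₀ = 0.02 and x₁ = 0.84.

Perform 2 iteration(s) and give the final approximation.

f(x) = x - e^(-x)
x₀ = 0.02, x₁ = 0.84

Secant formula: x_{n+1} = x_n - f(x_n)(x_n - x_{n-1})/(f(x_n) - f(x_{n-1}))

Iteration 1:
  f(0.020000) = -0.960199
  f(0.840000) = 0.408289
  x_2 = 0.840000 - 0.408289×(0.840000 - 0.020000)/(0.408289 - (-0.960199))
       = 0.595352
Iteration 2:
  f(0.840000) = 0.408289
  f(0.595352) = 0.043984
  x_3 = 0.595352 - 0.043984×(0.595352 - 0.840000)/(0.043984 - 0.408289)
       = 0.565815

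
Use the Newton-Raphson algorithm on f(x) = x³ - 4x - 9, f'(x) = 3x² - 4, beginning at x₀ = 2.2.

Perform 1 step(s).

f(x) = x³ - 4x - 9
f'(x) = 3x² - 4
x₀ = 2.2

Newton-Raphson formula: x_{n+1} = x_n - f(x_n)/f'(x_n)

Iteration 1:
  f(2.200000) = -7.152000
  f'(2.200000) = 10.520000
  x_1 = 2.200000 - (-7.152000)/10.520000 = 2.879848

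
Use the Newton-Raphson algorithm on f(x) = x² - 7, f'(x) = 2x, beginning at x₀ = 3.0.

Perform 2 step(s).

f(x) = x² - 7
f'(x) = 2x
x₀ = 3.0

Newton-Raphson formula: x_{n+1} = x_n - f(x_n)/f'(x_n)

Iteration 1:
  f(3.000000) = 2.000000
  f'(3.000000) = 6.000000
  x_1 = 3.000000 - 2.000000/6.000000 = 2.666667
Iteration 2:
  f(2.666667) = 0.111111
  f'(2.666667) = 5.333333
  x_2 = 2.666667 - 0.111111/5.333333 = 2.645833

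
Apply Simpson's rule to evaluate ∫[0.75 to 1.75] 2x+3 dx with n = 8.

f(x) = 2x+3
a = 0.75, b = 1.75, n = 8
h = (b - a)/n = 0.125000

Simpson's rule: (h/3)[f(x₀) + 4f(x₁) + 2f(x₂) + ... + f(xₙ)]

x_0 = 0.7500, f(x_0) = 4.500000, coefficient = 1
x_1 = 0.8750, f(x_1) = 4.750000, coefficient = 4
x_2 = 1.0000, f(x_2) = 5.000000, coefficient = 2
x_3 = 1.1250, f(x_3) = 5.250000, coefficient = 4
x_4 = 1.2500, f(x_4) = 5.500000, coefficient = 2
x_5 = 1.3750, f(x_5) = 5.750000, coefficient = 4
x_6 = 1.5000, f(x_6) = 6.000000, coefficient = 2
x_7 = 1.6250, f(x_7) = 6.250000, coefficient = 4
x_8 = 1.7500, f(x_8) = 6.500000, coefficient = 1

I ≈ (0.125000/3) × 132.000000 = 5.500000
Exact value: 5.500000
Error: 0.000000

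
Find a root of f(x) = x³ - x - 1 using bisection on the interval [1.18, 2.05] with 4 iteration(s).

f(x) = x³ - x - 1
Initial interval: [1.18, 2.05]

Iteration 1:
  c_1 = (1.180000 + 2.050000)/2 = 1.615000
  f(c_1) = f(1.615000) = 1.597283
  f(a) × f(c) < 0, new interval: [1.180000, 1.615000]
Iteration 2:
  c_2 = (1.180000 + 1.615000)/2 = 1.397500
  f(c_2) = f(1.397500) = 0.331826
  f(a) × f(c) < 0, new interval: [1.180000, 1.397500]
Iteration 3:
  c_3 = (1.180000 + 1.397500)/2 = 1.288750
  f(c_3) = f(1.288750) = -0.148295
  f(a) × f(c) ≥ 0, new interval: [1.288750, 1.397500]
Iteration 4:
  c_4 = (1.288750 + 1.397500)/2 = 1.343125
  f(c_4) = f(1.343125) = 0.079852
  f(a) × f(c) < 0, new interval: [1.288750, 1.343125]

After 4 iteration(s), the approximation is c_4 = 1.343125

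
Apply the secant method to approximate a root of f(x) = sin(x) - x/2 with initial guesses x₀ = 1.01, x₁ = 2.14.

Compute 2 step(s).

f(x) = sin(x) - x/2
x₀ = 1.01, x₁ = 2.14

Secant formula: x_{n+1} = x_n - f(x_n)(x_n - x_{n-1})/(f(x_n) - f(x_{n-1}))

Iteration 1:
  f(1.010000) = 0.341832
  f(2.140000) = -0.227670
  x_2 = 2.140000 - (-0.227670)×(2.140000 - 1.010000)/(-0.227670 - 0.341832)
       = 1.688260
Iteration 2:
  f(2.140000) = -0.227670
  f(1.688260) = 0.148979
  x_3 = 1.688260 - 0.148979×(1.688260 - 2.140000)/(0.148979 - (-0.227670))
       = 1.866941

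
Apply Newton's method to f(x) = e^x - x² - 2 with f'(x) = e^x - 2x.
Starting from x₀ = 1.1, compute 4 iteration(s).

f(x) = e^x - x² - 2
f'(x) = e^x - 2x
x₀ = 1.1

Newton-Raphson formula: x_{n+1} = x_n - f(x_n)/f'(x_n)

Iteration 1:
  f(1.100000) = -0.205834
  f'(1.100000) = 0.804166
  x_1 = 1.100000 - (-0.205834)/0.804166 = 1.355960
Iteration 2:
  f(1.355960) = 0.041856
  f'(1.355960) = 1.168564
  x_2 = 1.355960 - 0.041856/1.168564 = 1.320141
Iteration 3:
  f(1.320141) = 0.001177
  f'(1.320141) = 1.103667
  x_3 = 1.320141 - 0.001177/1.103667 = 1.319075
Iteration 4:
  f(1.319075) = 0.000001
  f'(1.319075) = 1.101810
  x_4 = 1.319075 - 0.000001/1.101810 = 1.319074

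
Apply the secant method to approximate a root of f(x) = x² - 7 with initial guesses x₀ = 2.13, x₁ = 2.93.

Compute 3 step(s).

f(x) = x² - 7
x₀ = 2.13, x₁ = 2.93

Secant formula: x_{n+1} = x_n - f(x_n)(x_n - x_{n-1})/(f(x_n) - f(x_{n-1}))

Iteration 1:
  f(2.130000) = -2.463100
  f(2.930000) = 1.584900
  x_2 = 2.930000 - 1.584900×(2.930000 - 2.130000)/(1.584900 - (-2.463100))
       = 2.616779
Iteration 2:
  f(2.930000) = 1.584900
  f(2.616779) = -0.152469
  x_3 = 2.616779 - (-0.152469)×(2.616779 - 2.930000)/(-0.152469 - 1.584900)
       = 2.644267
Iteration 3:
  f(2.616779) = -0.152469
  f(2.644267) = -0.007854
  x_4 = 2.644267 - (-0.007854)×(2.644267 - 2.616779)/(-0.007854 - (-0.152469))
       = 2.645759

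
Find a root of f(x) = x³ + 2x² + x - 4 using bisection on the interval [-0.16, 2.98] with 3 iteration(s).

f(x) = x³ + 2x² + x - 4
Initial interval: [-0.16, 2.98]

Iteration 1:
  c_1 = (-0.160000 + 2.980000)/2 = 1.410000
  f(c_1) = f(1.410000) = 4.189421
  f(a) × f(c) < 0, new interval: [-0.160000, 1.410000]
Iteration 2:
  c_2 = (-0.160000 + 1.410000)/2 = 0.625000
  f(c_2) = f(0.625000) = -2.349609
  f(a) × f(c) ≥ 0, new interval: [0.625000, 1.410000]
Iteration 3:
  c_3 = (0.625000 + 1.410000)/2 = 1.017500
  f(c_3) = f(1.017500) = 0.141537
  f(a) × f(c) < 0, new interval: [0.625000, 1.017500]

After 3 iteration(s), the approximation is c_3 = 1.017500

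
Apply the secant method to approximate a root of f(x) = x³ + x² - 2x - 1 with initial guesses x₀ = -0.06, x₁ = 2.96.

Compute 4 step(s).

f(x) = x³ + x² - 2x - 1
x₀ = -0.06, x₁ = 2.96

Secant formula: x_{n+1} = x_n - f(x_n)(x_n - x_{n-1})/(f(x_n) - f(x_{n-1}))

Iteration 1:
  f(-0.060000) = -0.876616
  f(2.960000) = 27.775936
  x_2 = 2.960000 - 27.775936×(2.960000 - (-0.060000))/(27.775936 - (-0.876616))
       = 0.032396
Iteration 2:
  f(2.960000) = 27.775936
  f(0.032396) = -1.063708
  x_3 = 0.032396 - (-1.063708)×(0.032396 - 2.960000)/(-1.063708 - 27.775936)
       = 0.140376
Iteration 3:
  f(0.032396) = -1.063708
  f(0.140376) = -1.258281
  x_4 = 0.140376 - (-1.258281)×(0.140376 - 0.032396)/(-1.258281 - (-1.063708))
       = -0.557922
Iteration 4:
  f(0.140376) = -1.258281
  f(-0.557922) = 0.253452
  x_5 = -0.557922 - 0.253452×(-0.557922 - 0.140376)/(0.253452 - (-1.258281))
       = -0.440847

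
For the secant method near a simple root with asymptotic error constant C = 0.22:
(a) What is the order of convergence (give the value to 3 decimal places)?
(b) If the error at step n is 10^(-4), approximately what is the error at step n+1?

(a) Secant method has superlinear convergence with order φ = (1+√5)/2 ≈ 1.618.
    This means |e_{n+1}| ≈ C|e_n|^1.618.

(b) With |e_n| = 10^(-4) and C = 0.22:
    |e_{n+1}| ≈ 0.22 × (10^(-4))^1.618 = 0.22 × 10^(-6.47)

(a) ≈ 1.618 (golden ratio); (b) |e_{n+1}| ≈ 7.418e-08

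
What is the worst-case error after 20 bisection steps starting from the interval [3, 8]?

Bisection error bound: |error| ≤ (b-a)/2^n
|error| ≤ (8 - 3)/2^20 = 5/2^20
|error| ≤ 0.0000047684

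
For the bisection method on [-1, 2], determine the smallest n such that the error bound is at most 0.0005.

We need (b-a)/2^n ≤ 0.0005
(2 - (-1))/2^n ≤ 0.0005
3/2^n ≤ 0.0005
2^n ≥ 6000
n ≥ log₂(6000) = 12.55
n ≥ 13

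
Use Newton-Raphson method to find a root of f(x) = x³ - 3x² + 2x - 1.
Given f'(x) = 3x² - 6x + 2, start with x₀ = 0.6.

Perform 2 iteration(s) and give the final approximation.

f(x) = x³ - 3x² + 2x - 1
f'(x) = 3x² - 6x + 2
x₀ = 0.6

Newton-Raphson formula: x_{n+1} = x_n - f(x_n)/f'(x_n)

Iteration 1:
  f(0.600000) = -0.664000
  f'(0.600000) = -0.520000
  x_1 = 0.600000 - (-0.664000)/(-0.520000) = -0.676923
Iteration 2:
  f(-0.676923) = -4.038704
  f'(-0.676923) = 7.436213
  x_2 = -0.676923 - (-4.038704)/7.436213 = -0.133810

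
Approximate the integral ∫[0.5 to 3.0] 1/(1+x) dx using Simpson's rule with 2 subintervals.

f(x) = 1/(1+x)
a = 0.5, b = 3.0, n = 2
h = (b - a)/n = 1.250000

Simpson's rule: (h/3)[f(x₀) + 4f(x₁) + 2f(x₂) + ... + f(xₙ)]

x_0 = 0.5000, f(x_0) = 0.666667, coefficient = 1
x_1 = 1.7500, f(x_1) = 0.363636, coefficient = 4
x_2 = 3.0000, f(x_2) = 0.250000, coefficient = 1

I ≈ (1.250000/3) × 2.371212 = 0.988005
Exact value: 0.980829
Error: 0.007176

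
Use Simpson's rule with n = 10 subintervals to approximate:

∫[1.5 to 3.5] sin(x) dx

f(x) = sin(x)
a = 1.5, b = 3.5, n = 10
h = (b - a)/n = 0.200000

Simpson's rule: (h/3)[f(x₀) + 4f(x₁) + 2f(x₂) + ... + f(xₙ)]

x_0 = 1.5000, f(x_0) = 0.997495, coefficient = 1
x_1 = 1.7000, f(x_1) = 0.991665, coefficient = 4
x_2 = 1.9000, f(x_2) = 0.946300, coefficient = 2
x_3 = 2.1000, f(x_3) = 0.863209, coefficient = 4
x_4 = 2.3000, f(x_4) = 0.745705, coefficient = 2
x_5 = 2.5000, f(x_5) = 0.598472, coefficient = 4
x_6 = 2.7000, f(x_6) = 0.427380, coefficient = 2
x_7 = 2.9000, f(x_7) = 0.239249, coefficient = 4
x_8 = 3.1000, f(x_8) = 0.041581, coefficient = 2
x_9 = 3.3000, f(x_9) = -0.157746, coefficient = 4
x_10 = 3.5000, f(x_10) = -0.350783, coefficient = 1

I ≈ (0.200000/3) × 15.108043 = 1.007203
Exact value: 1.007194
Error: 0.000009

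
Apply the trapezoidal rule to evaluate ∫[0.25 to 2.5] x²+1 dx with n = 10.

f(x) = x²+1
a = 0.25, b = 2.5, n = 10
h = (b - a)/n = 0.225000

Trapezoidal rule: (h/2)[f(x₀) + 2f(x₁) + 2f(x₂) + ... + f(xₙ)]

x_0 = 0.2500, f(x_0) = 1.062500, coefficient = 1
x_1 = 0.4750, f(x_1) = 1.225625, coefficient = 2
x_2 = 0.7000, f(x_2) = 1.490000, coefficient = 2
x_3 = 0.9250, f(x_3) = 1.855625, coefficient = 2
x_4 = 1.1500, f(x_4) = 2.322500, coefficient = 2
x_5 = 1.3750, f(x_5) = 2.890625, coefficient = 2
x_6 = 1.6000, f(x_6) = 3.560000, coefficient = 2
x_7 = 1.8250, f(x_7) = 4.330625, coefficient = 2
x_8 = 2.0500, f(x_8) = 5.202500, coefficient = 2
x_9 = 2.2750, f(x_9) = 6.175625, coefficient = 2
x_10 = 2.5000, f(x_10) = 7.250000, coefficient = 1

I ≈ (0.225000/2) × 66.418750 = 7.472109
Exact value: 7.453125
Error: 0.018984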